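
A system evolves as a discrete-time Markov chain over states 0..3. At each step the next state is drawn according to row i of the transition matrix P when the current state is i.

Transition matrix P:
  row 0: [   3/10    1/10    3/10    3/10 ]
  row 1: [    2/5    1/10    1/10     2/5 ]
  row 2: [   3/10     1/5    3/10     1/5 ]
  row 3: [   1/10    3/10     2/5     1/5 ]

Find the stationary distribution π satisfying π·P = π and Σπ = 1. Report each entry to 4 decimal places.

π = [0.2656, 0.1816, 0.2900, 0.2629]

Balance equations π_j = Σ_i π_i·P[i][j]:
  π_0 = 3/10·π_0 + 2/5·π_1 + 3/10·π_2 + 1/10·π_3
  π_1 = 1/10·π_0 + 1/10·π_1 + 1/5·π_2 + 3/10·π_3
  π_2 = 3/10·π_0 + 1/10·π_1 + 3/10·π_2 + 2/5·π_3
  normalize: π_0 + π_1 + π_2 + π_3 = 1
Solving the linear system gives exactly π = [98/369, 67/369, 107/369, 97/369].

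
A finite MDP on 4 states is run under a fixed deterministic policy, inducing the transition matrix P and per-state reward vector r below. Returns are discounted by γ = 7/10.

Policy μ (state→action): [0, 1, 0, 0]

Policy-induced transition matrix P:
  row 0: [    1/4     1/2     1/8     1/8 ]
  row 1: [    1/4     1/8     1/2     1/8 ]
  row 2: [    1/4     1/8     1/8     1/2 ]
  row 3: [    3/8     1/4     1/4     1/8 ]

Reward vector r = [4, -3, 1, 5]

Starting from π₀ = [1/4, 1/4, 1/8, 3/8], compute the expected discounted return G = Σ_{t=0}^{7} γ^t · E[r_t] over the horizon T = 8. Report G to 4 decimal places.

G = 5.7340

t=0: π = [0.2500, 0.2500, 0.1250, 0.3750], E[r] = 2.2500, γ^t·E[r] = 2.250000, running G = 2.250000
t=1: π = [0.2969, 0.2656, 0.2656, 0.1719], E[r] = 1.5156, γ^t·E[r] = 1.060938, running G = 3.310938
t=2: π = [0.2715, 0.2578, 0.2461, 0.2246], E[r] = 1.6816, γ^t·E[r] = 0.824004, running G = 4.134941
t=3: π = [0.2781, 0.2549, 0.2498, 0.2173], E[r] = 1.6838, γ^t·E[r] = 0.577556, running G = 4.712498
t=4: π = [0.2772, 0.2564, 0.2477, 0.2187], E[r] = 1.6804, γ^t·E[r] = 0.403454, running G = 5.115952
t=5: π = [0.2773, 0.2563, 0.2485, 0.2179], E[r] = 1.6785, γ^t·E[r] = 0.282112, running G = 5.398064
t=6: π = [0.2772, 0.2562, 0.2483, 0.2182], E[r] = 1.6795, γ^t·E[r] = 0.197593, running G = 5.595657
t=7: π = [0.2773, 0.2562, 0.2484, 0.2181], E[r] = 1.6794, γ^t·E[r] = 0.138304, running G = 5.733961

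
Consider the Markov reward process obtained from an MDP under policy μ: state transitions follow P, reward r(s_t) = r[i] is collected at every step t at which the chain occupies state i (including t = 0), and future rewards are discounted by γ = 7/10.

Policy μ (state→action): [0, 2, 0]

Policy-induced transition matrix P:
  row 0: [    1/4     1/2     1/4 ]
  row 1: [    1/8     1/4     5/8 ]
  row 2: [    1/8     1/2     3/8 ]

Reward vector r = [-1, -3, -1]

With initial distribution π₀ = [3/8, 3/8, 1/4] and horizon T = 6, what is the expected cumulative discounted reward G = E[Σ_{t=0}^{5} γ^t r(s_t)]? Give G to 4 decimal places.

t=0: π = [0.3750, 0.3750, 0.2500], E[r] = -1.7500, γ^t·E[r] = -1.750000, running G = -1.750000
t=1: π = [0.1719, 0.4063, 0.4219], E[r] = -1.8125, γ^t·E[r] = -1.268750, running G = -3.018750
t=2: π = [0.1465, 0.3984, 0.4551], E[r] = -1.7969, γ^t·E[r] = -0.880469, running G = -3.899219
t=3: π = [0.1433, 0.4004, 0.4563], E[r] = -1.8008, γ^t·E[r] = -0.617668, running G = -4.516887
t=4: π = [0.1429, 0.3999, 0.4572], E[r] = -1.7998, γ^t·E[r] = -0.432133, running G = -4.949020
t=5: π = [0.1429, 0.4000, 0.4571], E[r] = -1.8000, γ^t·E[r] = -0.302534, running G = -5.251554

G = -5.2516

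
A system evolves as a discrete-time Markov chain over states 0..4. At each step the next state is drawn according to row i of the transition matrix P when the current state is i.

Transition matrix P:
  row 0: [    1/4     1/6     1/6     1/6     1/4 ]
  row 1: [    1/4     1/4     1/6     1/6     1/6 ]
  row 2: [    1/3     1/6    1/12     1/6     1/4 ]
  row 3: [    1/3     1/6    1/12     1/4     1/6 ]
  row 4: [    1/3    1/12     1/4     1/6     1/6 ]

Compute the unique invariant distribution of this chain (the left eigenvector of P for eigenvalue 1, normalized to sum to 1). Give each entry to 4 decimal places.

Balance equations π_j = Σ_i π_i·P[i][j]:
  π_0 = 1/4·π_0 + 1/4·π_1 + 1/3·π_2 + 1/3·π_3 + 1/3·π_4
  π_1 = 1/6·π_0 + 1/4·π_1 + 1/6·π_2 + 1/6·π_3 + 1/12·π_4
  π_2 = 1/6·π_0 + 1/6·π_1 + 1/12·π_2 + 1/12·π_3 + 1/4·π_4
  π_3 = 1/6·π_0 + 1/6·π_1 + 1/6·π_2 + 1/4·π_3 + 1/6·π_4
  normalize: π_0 + π_1 + π_2 + π_3 + π_4 = 1
Solving the linear system gives exactly π = [461/1562, 255/1562, 243/1562, 2/11, 29/142].

π = [0.2951, 0.1633, 0.1556, 0.1818, 0.2042]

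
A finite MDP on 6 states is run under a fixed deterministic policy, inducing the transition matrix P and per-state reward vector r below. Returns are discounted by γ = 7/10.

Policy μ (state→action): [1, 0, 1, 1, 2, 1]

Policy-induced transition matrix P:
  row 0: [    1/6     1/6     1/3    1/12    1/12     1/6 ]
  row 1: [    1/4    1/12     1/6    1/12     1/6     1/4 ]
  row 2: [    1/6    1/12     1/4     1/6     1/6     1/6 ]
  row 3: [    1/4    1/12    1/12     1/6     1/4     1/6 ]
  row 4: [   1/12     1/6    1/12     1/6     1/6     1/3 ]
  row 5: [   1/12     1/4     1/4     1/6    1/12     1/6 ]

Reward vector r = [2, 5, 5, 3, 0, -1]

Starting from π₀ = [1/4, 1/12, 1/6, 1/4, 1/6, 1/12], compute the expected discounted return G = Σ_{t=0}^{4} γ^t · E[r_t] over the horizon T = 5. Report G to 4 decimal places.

t=0: π = [0.2500, 0.0833, 0.1667, 0.2500, 0.1667, 0.0833], E[r] = 2.4167, γ^t·E[r] = 2.416667, running G = 2.416667
t=1: π = [0.1736, 0.1319, 0.1944, 0.1389, 0.1597, 0.2014], E[r] = 2.1944, γ^t·E[r] = 1.536111, running G = 3.952778
t=2: π = [0.1591, 0.1447, 0.2037, 0.1412, 0.1470, 0.2043], E[r] = 2.2795, γ^t·E[r] = 1.116962, running G = 5.069740
t=3: π = [0.1612, 0.1429, 0.2032, 0.1413, 0.1481, 0.2032], E[r] = 2.2736, γ^t·E[r] = 0.779839, running G = 5.849578
t=4: π = [0.1611, 0.1430, 0.2033, 0.1413, 0.1481, 0.2033], E[r] = 2.2742, γ^t·E[r] = 0.546026, running G = 6.395604

G = 6.3956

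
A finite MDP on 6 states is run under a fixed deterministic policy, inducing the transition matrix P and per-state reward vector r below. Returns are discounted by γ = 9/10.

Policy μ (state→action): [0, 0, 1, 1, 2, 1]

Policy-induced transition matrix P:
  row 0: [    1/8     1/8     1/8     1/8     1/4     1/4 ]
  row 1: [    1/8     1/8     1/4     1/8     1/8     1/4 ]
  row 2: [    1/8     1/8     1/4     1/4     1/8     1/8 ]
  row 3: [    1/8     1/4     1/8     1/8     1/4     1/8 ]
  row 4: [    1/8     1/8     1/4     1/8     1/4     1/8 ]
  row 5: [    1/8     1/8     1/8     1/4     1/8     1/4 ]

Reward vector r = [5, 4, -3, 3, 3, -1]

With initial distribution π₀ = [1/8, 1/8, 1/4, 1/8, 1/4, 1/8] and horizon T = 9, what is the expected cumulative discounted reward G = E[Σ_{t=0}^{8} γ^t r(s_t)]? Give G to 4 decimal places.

G = 9.1704

t=0: π = [0.1250, 0.1250, 0.2500, 0.1250, 0.2500, 0.1250], E[r] = 1.3750, γ^t·E[r] = 1.375000, running G = 1.375000
t=1: π = [0.1250, 0.1406, 0.2031, 0.1719, 0.1875, 0.1719], E[r] = 1.4844, γ^t·E[r] = 1.335938, running G = 2.710938
t=2: π = [0.1250, 0.1465, 0.1914, 0.1719, 0.1855, 0.1797], E[r] = 1.5293, γ^t·E[r] = 1.238730, running G = 3.949668
t=3: π = [0.1250, 0.1465, 0.1904, 0.1714, 0.1853, 0.1814], E[r] = 1.5283, γ^t·E[r] = 1.114146, running G = 5.063813
t=4: π = [0.1250, 0.1464, 0.1903, 0.1715, 0.1852, 0.1816], E[r] = 1.5283, γ^t·E[r] = 1.002731, running G = 6.066544
t=5: π = [0.1250, 0.1464, 0.1902, 0.1715, 0.1852, 0.1816], E[r] = 1.5285, γ^t·E[r] = 0.902555, running G = 6.969099
t=6: π = [0.1250, 0.1464, 0.1902, 0.1715, 0.1852, 0.1816], E[r] = 1.5285, γ^t·E[r] = 0.812302, running G = 7.781401
t=7: π = [0.1250, 0.1464, 0.1902, 0.1715, 0.1852, 0.1816], E[r] = 1.5285, γ^t·E[r] = 0.731071, running G = 8.512473
t=8: π = [0.1250, 0.1464, 0.1902, 0.1715, 0.1852, 0.1816], E[r] = 1.5285, γ^t·E[r] = 0.657964, running G = 9.170437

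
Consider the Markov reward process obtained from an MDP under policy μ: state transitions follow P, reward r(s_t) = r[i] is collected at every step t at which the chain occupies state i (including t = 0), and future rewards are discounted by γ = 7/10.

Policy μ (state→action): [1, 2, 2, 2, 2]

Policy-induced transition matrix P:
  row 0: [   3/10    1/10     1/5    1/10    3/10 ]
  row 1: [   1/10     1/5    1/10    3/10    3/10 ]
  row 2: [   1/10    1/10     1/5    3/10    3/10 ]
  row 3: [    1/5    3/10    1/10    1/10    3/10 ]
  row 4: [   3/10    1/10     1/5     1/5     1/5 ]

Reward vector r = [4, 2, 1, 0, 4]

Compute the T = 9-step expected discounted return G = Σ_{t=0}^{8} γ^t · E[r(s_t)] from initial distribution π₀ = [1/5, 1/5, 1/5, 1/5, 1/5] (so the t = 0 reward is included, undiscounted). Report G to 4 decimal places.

G = 7.5229

t=0: π = [0.2000, 0.2000, 0.2000, 0.2000, 0.2000], E[r] = 2.2000, γ^t·E[r] = 2.200000, running G = 2.200000
t=1: π = [0.2000, 0.1600, 0.1600, 0.2000, 0.2800], E[r] = 2.4000, γ^t·E[r] = 1.680000, running G = 3.880000
t=2: π = [0.2160, 0.1560, 0.1640, 0.1920, 0.2720], E[r] = 2.4280, γ^t·E[r] = 1.189720, running G = 5.069720
t=3: π = [0.2168, 0.1540, 0.1652, 0.1912, 0.2728], E[r] = 2.4316, γ^t·E[r] = 0.834039, running G = 5.903759
t=4: π = [0.2170, 0.1536, 0.1655, 0.1911, 0.2727], E[r] = 2.4318, γ^t·E[r] = 0.583875, running G = 6.487634
t=5: π = [0.2171, 0.1536, 0.1655, 0.1911, 0.2727], E[r] = 2.4319, γ^t·E[r] = 0.408724, running G = 6.896358
t=6: π = [0.2171, 0.1536, 0.1655, 0.1911, 0.2727], E[r] = 2.4319, γ^t·E[r] = 0.286107, running G = 7.182465
t=7: π = [0.2171, 0.1536, 0.1655, 0.1911, 0.2727], E[r] = 2.4319, γ^t·E[r] = 0.200275, running G = 7.382740
t=8: π = [0.2171, 0.1536, 0.1655, 0.1911, 0.2727], E[r] = 2.4319, γ^t·E[r] = 0.140192, running G = 7.522932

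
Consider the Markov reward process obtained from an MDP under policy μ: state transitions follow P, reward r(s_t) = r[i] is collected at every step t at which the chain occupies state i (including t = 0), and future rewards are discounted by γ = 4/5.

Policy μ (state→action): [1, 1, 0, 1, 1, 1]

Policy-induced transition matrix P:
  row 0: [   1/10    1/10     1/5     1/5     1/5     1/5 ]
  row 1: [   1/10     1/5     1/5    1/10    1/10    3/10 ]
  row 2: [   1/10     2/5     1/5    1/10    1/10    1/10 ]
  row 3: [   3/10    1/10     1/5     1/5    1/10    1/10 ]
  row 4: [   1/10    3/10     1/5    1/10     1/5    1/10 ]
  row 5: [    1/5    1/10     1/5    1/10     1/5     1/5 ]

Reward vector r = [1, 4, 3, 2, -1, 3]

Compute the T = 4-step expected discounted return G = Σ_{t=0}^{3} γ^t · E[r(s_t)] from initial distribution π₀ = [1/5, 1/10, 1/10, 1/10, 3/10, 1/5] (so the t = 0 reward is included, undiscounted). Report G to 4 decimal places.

t=0: π = [0.2000, 0.1000, 0.1000, 0.1000, 0.3000, 0.2000], E[r] = 1.4000, γ^t·E[r] = 1.400000, running G = 1.400000
t=1: π = [0.1400, 0.2000, 0.2000, 0.1300, 0.1700, 0.1600], E[r] = 2.1100, γ^t·E[r] = 1.688000, running G = 3.088000
t=2: π = [0.1420, 0.2140, 0.2000, 0.1270, 0.1470, 0.1700], E[r] = 2.2150, γ^t·E[r] = 1.417600, running G = 4.505600
t=3: π = [0.1424, 0.2108, 0.2000, 0.1269, 0.1459, 0.1740], E[r] = 2.2155, γ^t·E[r] = 1.134336, running G = 5.639936

G = 5.6399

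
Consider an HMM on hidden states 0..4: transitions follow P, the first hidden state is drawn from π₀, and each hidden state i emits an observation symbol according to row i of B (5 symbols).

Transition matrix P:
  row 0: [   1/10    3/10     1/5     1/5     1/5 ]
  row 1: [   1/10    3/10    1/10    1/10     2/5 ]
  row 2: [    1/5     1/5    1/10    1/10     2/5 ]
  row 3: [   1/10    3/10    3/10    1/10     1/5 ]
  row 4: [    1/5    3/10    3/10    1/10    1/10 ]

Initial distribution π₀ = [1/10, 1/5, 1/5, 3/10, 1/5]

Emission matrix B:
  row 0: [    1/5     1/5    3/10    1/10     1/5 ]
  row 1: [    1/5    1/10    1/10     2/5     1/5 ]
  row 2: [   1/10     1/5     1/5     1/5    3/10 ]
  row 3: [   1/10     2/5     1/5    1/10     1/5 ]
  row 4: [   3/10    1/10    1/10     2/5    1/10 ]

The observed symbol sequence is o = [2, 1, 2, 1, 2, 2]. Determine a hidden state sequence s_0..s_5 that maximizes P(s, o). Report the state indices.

t=0: δ = [3.000e-02, 2.000e-02, 4.000e-02, 6.000e-02, 2.000e-02]  (obs o_0=2)
t=1: δ = [1.600e-03, 1.800e-03, 3.600e-03, 2.400e-03, 1.600e-03]  ψ = [2, 3, 3, 0, 2]  (obs o_1=1)
t=2: δ = [2.160e-04, 7.200e-05, 1.440e-04, 7.200e-05, 1.440e-04]  ψ = [2, 2, 3, 2, 2]  (obs o_2=2)
t=3: δ = [5.760e-06, 6.480e-06, 8.640e-06, 1.728e-05, 5.760e-06]  ψ = [2, 0, 0, 0, 2]  (obs o_3=1)
t=4: δ = [5.184e-07, 5.184e-07, 1.037e-06, 3.456e-07, 3.456e-07]  ψ = [2, 3, 3, 3, 2]  (obs o_4=2)
t=5: δ = [6.221e-08, 2.074e-08, 2.074e-08, 2.074e-08, 4.147e-08]  ψ = [2, 2, 0, 0, 2]  (obs o_5=2)
backtrack: best end state = 0; path = [3, 2, 0, 3, 2, 0]

path = [3, 2, 0, 3, 2, 0]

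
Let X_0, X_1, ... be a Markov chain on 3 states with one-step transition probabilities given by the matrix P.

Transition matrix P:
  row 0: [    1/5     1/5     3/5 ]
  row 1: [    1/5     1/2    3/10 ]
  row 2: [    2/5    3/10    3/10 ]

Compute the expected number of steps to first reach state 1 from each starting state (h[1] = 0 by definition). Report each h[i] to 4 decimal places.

First-step conditioning: h[1] = 0; for i ≠ 1, h[i] = 1 + Σ_k P[i][k]·h[k].
  h[0] = 1 + 1/5·h[0] + 3/5·h[2]
  h[2] = 1 + 2/5·h[0] + 3/10·h[2]
Solving the 2×2 linear system over states ≠ 1 gives exactly h = [65/16, 0, 15/4] (h[1] = 0 is the target).

h = [4.0625, 0.0000, 3.7500]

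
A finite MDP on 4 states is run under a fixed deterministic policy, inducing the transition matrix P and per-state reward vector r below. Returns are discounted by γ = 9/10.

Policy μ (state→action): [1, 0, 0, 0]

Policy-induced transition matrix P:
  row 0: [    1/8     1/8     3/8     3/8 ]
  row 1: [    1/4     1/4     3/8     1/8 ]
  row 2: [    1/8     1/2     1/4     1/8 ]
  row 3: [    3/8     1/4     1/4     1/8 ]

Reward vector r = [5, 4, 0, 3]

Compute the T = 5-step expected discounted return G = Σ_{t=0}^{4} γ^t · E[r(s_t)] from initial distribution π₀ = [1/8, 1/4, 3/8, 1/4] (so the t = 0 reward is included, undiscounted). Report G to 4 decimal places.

G = 11.0386

t=0: π = [0.1250, 0.2500, 0.3750, 0.2500], E[r] = 2.3750, γ^t·E[r] = 2.375000, running G = 2.375000
t=1: π = [0.2188, 0.3281, 0.2969, 0.1563], E[r] = 2.8750, γ^t·E[r] = 2.587500, running G = 4.962500
t=2: π = [0.2051, 0.2969, 0.3184, 0.1797], E[r] = 2.7520, γ^t·E[r] = 2.229082, running G = 7.191582
t=3: π = [0.2070, 0.3040, 0.3127, 0.1763], E[r] = 2.7798, γ^t·E[r] = 2.026463, running G = 9.218045
t=4: π = [0.2071, 0.3023, 0.3139, 0.1768], E[r] = 2.7748, γ^t·E[r] = 1.820553, running G = 11.038599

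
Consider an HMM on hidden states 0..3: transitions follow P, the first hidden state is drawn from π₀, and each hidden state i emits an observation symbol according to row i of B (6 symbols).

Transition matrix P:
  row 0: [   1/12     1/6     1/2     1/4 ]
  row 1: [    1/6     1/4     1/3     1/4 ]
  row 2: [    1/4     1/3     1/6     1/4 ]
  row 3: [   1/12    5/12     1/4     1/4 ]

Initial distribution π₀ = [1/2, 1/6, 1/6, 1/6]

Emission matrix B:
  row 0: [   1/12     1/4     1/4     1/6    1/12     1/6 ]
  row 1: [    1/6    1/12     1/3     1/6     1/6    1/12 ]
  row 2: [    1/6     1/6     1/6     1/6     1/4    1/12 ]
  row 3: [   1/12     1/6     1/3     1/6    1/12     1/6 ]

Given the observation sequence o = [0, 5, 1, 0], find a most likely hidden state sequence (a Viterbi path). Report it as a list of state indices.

t=0: δ = [4.167e-02, 2.778e-02, 2.778e-02, 1.389e-02]  (obs o_0=0)
t=1: δ = [1.157e-03, 7.716e-04, 1.736e-03, 1.736e-03]  ψ = [2, 2, 0, 0]  (obs o_1=5)
t=2: δ = [1.085e-04, 6.028e-05, 9.645e-05, 7.234e-05]  ψ = [2, 3, 0, 2]  (obs o_2=1)
t=3: δ = [2.009e-06, 5.358e-06, 9.042e-06, 2.261e-06]  ψ = [2, 2, 0, 0]  (obs o_3=0)
backtrack: best end state = 2; path = [0, 2, 0, 2]

path = [0, 2, 0, 2]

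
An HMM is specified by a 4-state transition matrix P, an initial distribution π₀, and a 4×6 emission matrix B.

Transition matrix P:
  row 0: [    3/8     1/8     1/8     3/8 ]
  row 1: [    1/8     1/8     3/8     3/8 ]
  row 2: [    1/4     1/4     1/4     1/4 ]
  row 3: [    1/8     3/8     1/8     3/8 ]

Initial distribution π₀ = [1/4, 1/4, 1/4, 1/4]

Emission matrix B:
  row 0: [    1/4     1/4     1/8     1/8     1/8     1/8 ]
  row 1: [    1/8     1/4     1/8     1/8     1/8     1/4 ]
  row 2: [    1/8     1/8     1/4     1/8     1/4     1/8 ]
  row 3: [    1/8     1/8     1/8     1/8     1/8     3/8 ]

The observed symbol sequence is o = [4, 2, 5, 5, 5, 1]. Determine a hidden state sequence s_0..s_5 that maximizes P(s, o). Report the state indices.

t=0: δ = [3.125e-02, 3.125e-02, 6.250e-02, 3.125e-02]  (obs o_0=4)
t=1: δ = [1.953e-03, 1.953e-03, 3.906e-03, 1.953e-03]  ψ = [2, 2, 2, 2]  (obs o_1=2)
t=2: δ = [1.221e-04, 2.441e-04, 1.221e-04, 3.662e-04]  ψ = [2, 2, 2, 2]  (obs o_2=5)
t=3: δ = [5.722e-06, 3.433e-05, 1.144e-05, 5.150e-05]  ψ = [0, 3, 1, 3]  (obs o_3=5)
t=4: δ = [8.047e-07, 4.828e-06, 1.609e-06, 7.242e-06]  ψ = [3, 3, 1, 3]  (obs o_4=5)
t=5: δ = [2.263e-07, 6.789e-07, 2.263e-07, 3.395e-07]  ψ = [3, 3, 1, 3]  (obs o_5=1)
backtrack: best end state = 1; path = [2, 2, 3, 3, 3, 1]

path = [2, 2, 3, 3, 3, 1]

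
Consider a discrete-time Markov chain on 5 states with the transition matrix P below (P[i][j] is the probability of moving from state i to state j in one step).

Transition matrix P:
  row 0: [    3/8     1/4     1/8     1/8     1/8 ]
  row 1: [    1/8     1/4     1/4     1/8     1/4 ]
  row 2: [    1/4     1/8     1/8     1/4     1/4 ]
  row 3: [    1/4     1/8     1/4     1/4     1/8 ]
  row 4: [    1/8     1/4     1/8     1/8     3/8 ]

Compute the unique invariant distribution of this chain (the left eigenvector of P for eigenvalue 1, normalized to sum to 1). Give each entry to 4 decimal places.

Balance equations π_j = Σ_i π_i·P[i][j]:
  π_0 = 3/8·π_0 + 1/8·π_1 + 1/4·π_2 + 1/4·π_3 + 1/8·π_4
  π_1 = 1/4·π_0 + 1/4·π_1 + 1/8·π_2 + 1/8·π_3 + 1/4·π_4
  π_2 = 1/8·π_0 + 1/4·π_1 + 1/8·π_2 + 1/4·π_3 + 1/8·π_4
  π_3 = 1/8·π_0 + 1/8·π_1 + 1/4·π_2 + 1/4·π_3 + 1/8·π_4
  normalize: π_0 + π_1 + π_2 + π_3 + π_4 = 1
Solving the linear system gives exactly π = [25/112, 93/448, 11/64, 75/448, 103/448].

π = [0.2232, 0.2076, 0.1719, 0.1674, 0.2299]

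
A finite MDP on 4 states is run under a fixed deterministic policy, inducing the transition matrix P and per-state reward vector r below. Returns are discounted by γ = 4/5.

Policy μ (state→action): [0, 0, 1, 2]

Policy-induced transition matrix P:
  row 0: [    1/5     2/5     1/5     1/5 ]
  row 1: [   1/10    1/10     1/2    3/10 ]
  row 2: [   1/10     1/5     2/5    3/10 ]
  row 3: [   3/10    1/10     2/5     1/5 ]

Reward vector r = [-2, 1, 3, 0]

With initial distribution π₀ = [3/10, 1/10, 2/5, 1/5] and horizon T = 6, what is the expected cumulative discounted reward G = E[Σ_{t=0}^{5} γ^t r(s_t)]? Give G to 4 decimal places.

t=0: π = [0.3000, 0.1000, 0.4000, 0.2000], E[r] = 0.7000, γ^t·E[r] = 0.700000, running G = 0.700000
t=1: π = [0.1700, 0.2300, 0.3500, 0.2500], E[r] = 0.9400, γ^t·E[r] = 0.752000, running G = 1.452000
t=2: π = [0.1670, 0.1860, 0.3890, 0.2580], E[r] = 1.0190, γ^t·E[r] = 0.652160, running G = 2.104160
t=3: π = [0.1683, 0.1890, 0.3852, 0.2575], E[r] = 1.0080, γ^t·E[r] = 0.516096, running G = 2.620256
t=4: π = [0.1683, 0.1890, 0.3852, 0.2574], E[r] = 1.0081, γ^t·E[r] = 0.412905, running G = 3.033161
t=5: π = [0.1683, 0.1890, 0.3852, 0.2574], E[r] = 1.0081, γ^t·E[r] = 0.330332, running G = 3.363494

G = 3.3635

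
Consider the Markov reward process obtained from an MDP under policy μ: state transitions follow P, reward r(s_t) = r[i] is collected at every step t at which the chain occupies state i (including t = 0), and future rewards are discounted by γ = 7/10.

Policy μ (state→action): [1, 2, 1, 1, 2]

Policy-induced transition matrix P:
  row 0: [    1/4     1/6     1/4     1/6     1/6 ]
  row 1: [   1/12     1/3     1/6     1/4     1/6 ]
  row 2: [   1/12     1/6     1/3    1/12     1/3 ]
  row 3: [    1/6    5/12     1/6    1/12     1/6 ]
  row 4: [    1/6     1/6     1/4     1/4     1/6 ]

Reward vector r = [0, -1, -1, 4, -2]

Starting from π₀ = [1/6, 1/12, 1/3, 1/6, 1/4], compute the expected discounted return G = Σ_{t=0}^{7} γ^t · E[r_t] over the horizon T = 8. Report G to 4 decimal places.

G = -0.7826

t=0: π = [0.1667, 0.0833, 0.3333, 0.1667, 0.2500], E[r] = -0.2500, γ^t·E[r] = -0.250000, running G = -0.250000
t=1: π = [0.1458, 0.2222, 0.2569, 0.1528, 0.2222], E[r] = -0.3125, γ^t·E[r] = -0.218750, running G = -0.468750
t=2: π = [0.1389, 0.2419, 0.2402, 0.1696, 0.2095], E[r] = -0.2228, γ^t·E[r] = -0.109172, running G = -0.577922
t=3: π = [0.1381, 0.2494, 0.2357, 0.1701, 0.2067], E[r] = -0.2179, γ^t·E[r] = -0.074750, running G = -0.652673
t=4: π = [0.1377, 0.2508, 0.2347, 0.1709, 0.2060], E[r] = -0.2140, γ^t·E[r] = -0.051371, running G = -0.704043
t=5: π = [0.1377, 0.2512, 0.2344, 0.1709, 0.2058], E[r] = -0.2134, γ^t·E[r] = -0.035871, running G = -0.739914
t=6: π = [0.1377, 0.2513, 0.2344, 0.1710, 0.2057], E[r] = -0.2132, γ^t·E[r] = -0.025086, running G = -0.765001
t=7: π = [0.1377, 0.2513, 0.2343, 0.1710, 0.2057], E[r] = -0.2132, γ^t·E[r] = -0.017557, running G = -0.782558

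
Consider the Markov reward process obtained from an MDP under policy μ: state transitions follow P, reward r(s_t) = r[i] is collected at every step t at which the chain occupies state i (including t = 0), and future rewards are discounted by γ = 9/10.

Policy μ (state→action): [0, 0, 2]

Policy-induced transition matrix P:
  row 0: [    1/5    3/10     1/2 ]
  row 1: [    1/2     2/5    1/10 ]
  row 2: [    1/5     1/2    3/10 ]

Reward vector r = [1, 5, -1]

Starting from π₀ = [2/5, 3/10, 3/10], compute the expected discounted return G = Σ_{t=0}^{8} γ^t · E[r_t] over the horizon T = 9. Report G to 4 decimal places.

t=0: π = [0.4000, 0.3000, 0.3000], E[r] = 1.6000, γ^t·E[r] = 1.600000, running G = 1.600000
t=1: π = [0.2900, 0.3900, 0.3200], E[r] = 1.9200, γ^t·E[r] = 1.728000, running G = 3.328000
t=2: π = [0.3170, 0.4030, 0.2800], E[r] = 2.0520, γ^t·E[r] = 1.662120, running G = 4.990120
t=3: π = [0.3209, 0.3963, 0.2828], E[r] = 2.0196, γ^t·E[r] = 1.472288, running G = 6.462408
t=4: π = [0.3189, 0.3962, 0.2849], E[r] = 2.0149, γ^t·E[r] = 1.321989, running G = 7.784397
t=5: π = [0.3189, 0.3966, 0.2845], E[r] = 2.0173, γ^t·E[r] = 1.191214, running G = 8.975612
t=6: π = [0.3190, 0.3966, 0.2845], E[r] = 2.0174, γ^t·E[r] = 1.072114, running G = 10.047726
t=7: π = [0.3190, 0.3965, 0.2845], E[r] = 2.0172, γ^t·E[r] = 0.964831, running G = 11.012557
t=8: π = [0.3190, 0.3966, 0.2845], E[r] = 2.0172, γ^t·E[r] = 0.868354, running G = 11.880911

G = 11.8809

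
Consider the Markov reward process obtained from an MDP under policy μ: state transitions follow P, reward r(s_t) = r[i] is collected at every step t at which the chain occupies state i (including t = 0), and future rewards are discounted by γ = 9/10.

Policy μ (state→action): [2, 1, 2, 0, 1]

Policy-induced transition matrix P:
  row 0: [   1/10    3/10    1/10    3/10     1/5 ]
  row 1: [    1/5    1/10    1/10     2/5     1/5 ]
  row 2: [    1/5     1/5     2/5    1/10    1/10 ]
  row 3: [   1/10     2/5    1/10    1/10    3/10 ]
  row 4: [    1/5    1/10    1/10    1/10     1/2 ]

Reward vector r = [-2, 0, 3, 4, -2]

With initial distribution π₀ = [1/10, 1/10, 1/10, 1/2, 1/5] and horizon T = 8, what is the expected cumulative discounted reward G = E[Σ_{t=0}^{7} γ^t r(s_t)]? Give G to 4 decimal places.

G = 2.9311

t=0: π = [0.1000, 0.1000, 0.1000, 0.5000, 0.2000], E[r] = 1.7000, γ^t·E[r] = 1.700000, running G = 1.700000
t=1: π = [0.1400, 0.2800, 0.1300, 0.1500, 0.3000], E[r] = 0.1100, γ^t·E[r] = 0.099000, running G = 1.799000
t=2: π = [0.1710, 0.1860, 0.1390, 0.2120, 0.2920], E[r] = 0.3390, γ^t·E[r] = 0.274590, running G = 2.073590
t=3: π = [0.1617, 0.2117, 0.1417, 0.1900, 0.2949], E[r] = 0.2719, γ^t·E[r] = 0.198215, running G = 2.271805
t=4: π = [0.1648, 0.2035, 0.1425, 0.1959, 0.2933], E[r] = 0.2947, γ^t·E[r] = 0.193333, running G = 2.465138
t=5: π = [0.1639, 0.2060, 0.1428, 0.1940, 0.2933], E[r] = 0.2898, γ^t·E[r] = 0.171138, running G = 2.636276
t=6: π = [0.1642, 0.2053, 0.1428, 0.1946, 0.2931], E[r] = 0.2921, γ^t·E[r] = 0.155251, running G = 2.791527
t=7: π = [0.1641, 0.2055, 0.1428, 0.1944, 0.2931], E[r] = 0.2918, γ^t·E[r] = 0.139548, running G = 2.931075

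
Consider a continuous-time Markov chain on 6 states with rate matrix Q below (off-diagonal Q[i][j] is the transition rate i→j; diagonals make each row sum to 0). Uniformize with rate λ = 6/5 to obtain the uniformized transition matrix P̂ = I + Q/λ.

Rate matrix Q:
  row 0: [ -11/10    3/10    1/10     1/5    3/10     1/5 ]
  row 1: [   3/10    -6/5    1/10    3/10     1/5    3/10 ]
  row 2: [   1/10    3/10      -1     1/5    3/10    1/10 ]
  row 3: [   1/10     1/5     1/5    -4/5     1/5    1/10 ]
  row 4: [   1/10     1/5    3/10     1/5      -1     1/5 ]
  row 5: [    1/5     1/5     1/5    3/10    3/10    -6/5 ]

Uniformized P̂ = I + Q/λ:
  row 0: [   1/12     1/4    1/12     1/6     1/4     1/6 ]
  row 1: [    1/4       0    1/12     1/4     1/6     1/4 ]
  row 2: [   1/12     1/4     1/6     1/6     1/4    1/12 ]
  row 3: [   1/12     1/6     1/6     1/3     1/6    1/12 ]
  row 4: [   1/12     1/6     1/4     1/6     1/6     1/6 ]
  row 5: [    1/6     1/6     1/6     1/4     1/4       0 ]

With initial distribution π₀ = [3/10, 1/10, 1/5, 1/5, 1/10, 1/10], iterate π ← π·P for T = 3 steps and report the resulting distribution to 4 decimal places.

t=0: π = [0.3000, 0.1000, 0.2000, 0.2000, 0.1000, 0.1000]
t=1: π = [0.1083, 0.1917, 0.1417, 0.2167, 0.2167, 0.1250]
t=2: π = [0.1257, 0.1556, 0.1597, 0.2292, 0.1979, 0.1319]
t=3: π = [0.1203, 0.1645, 0.1597, 0.2288, 0.2014, 0.1252]

π = [0.1203, 0.1645, 0.1597, 0.2288, 0.2014, 0.1252]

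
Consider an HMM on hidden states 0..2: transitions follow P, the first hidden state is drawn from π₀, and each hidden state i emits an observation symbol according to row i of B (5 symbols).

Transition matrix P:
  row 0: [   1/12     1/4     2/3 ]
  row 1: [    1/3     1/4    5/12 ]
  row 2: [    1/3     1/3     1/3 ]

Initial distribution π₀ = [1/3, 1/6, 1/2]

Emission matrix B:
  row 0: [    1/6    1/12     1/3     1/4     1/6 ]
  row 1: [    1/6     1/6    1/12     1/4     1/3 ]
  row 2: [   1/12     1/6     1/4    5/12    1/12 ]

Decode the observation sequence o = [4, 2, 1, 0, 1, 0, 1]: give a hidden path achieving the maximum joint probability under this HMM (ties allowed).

t=0: δ = [5.556e-02, 5.556e-02, 4.167e-02]  (obs o_0=4)
t=1: δ = [6.173e-03, 1.157e-03, 9.259e-03]  ψ = [1, 0, 0]  (obs o_1=2)
t=2: δ = [2.572e-04, 5.144e-04, 6.859e-04]  ψ = [2, 2, 0]  (obs o_2=1)
t=3: δ = [3.810e-05, 3.810e-05, 1.905e-05]  ψ = [2, 2, 2]  (obs o_3=0)
t=4: δ = [1.058e-06, 1.588e-06, 4.234e-06]  ψ = [1, 0, 0]  (obs o_4=1)
t=5: δ = [2.352e-07, 2.352e-07, 1.176e-07]  ψ = [2, 2, 2]  (obs o_5=0)
t=6: δ = [6.534e-09, 9.800e-09, 2.613e-08]  ψ = [1, 0, 0]  (obs o_6=1)
backtrack: best end state = 2; path = [1, 0, 2, 0, 2, 0, 2]

path = [1, 0, 2, 0, 2, 0, 2]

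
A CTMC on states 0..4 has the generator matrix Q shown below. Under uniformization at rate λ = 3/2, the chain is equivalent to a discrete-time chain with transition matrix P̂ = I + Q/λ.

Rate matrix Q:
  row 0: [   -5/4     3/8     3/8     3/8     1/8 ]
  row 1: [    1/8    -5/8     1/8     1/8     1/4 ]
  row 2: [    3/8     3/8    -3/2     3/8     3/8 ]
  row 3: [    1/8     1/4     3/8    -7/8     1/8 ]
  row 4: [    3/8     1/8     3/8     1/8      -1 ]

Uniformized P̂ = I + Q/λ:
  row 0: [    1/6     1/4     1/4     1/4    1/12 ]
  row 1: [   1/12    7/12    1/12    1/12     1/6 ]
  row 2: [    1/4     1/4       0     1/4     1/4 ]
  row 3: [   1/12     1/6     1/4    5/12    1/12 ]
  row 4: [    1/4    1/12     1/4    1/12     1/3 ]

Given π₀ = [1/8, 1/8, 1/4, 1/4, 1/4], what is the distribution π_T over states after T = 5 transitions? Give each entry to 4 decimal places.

π = [0.1528, 0.3030, 0.1598, 0.2044, 0.1800]

t=0: π = [0.1250, 0.1250, 0.2500, 0.2500, 0.2500]
t=1: π = [0.1771, 0.2292, 0.1667, 0.2292, 0.1979]
t=2: π = [0.1589, 0.2743, 0.1701, 0.2170, 0.1797]
t=3: π = [0.1549, 0.2934, 0.1617, 0.2105, 0.1795]
t=4: π = [0.1531, 0.3003, 0.1607, 0.2063, 0.1796]
t=5: π = [0.1528, 0.3030, 0.1598, 0.2044, 0.1800]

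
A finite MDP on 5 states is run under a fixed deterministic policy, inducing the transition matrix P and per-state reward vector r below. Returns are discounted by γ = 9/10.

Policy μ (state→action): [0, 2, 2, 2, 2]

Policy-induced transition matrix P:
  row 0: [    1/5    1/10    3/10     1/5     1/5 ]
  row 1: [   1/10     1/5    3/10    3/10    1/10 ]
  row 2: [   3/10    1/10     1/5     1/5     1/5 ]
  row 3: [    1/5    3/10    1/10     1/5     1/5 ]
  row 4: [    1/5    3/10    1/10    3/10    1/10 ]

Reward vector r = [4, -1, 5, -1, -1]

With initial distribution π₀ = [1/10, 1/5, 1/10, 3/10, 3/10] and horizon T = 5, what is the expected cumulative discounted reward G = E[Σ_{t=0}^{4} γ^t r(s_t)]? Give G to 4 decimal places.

G = 3.5916

t=0: π = [0.1000, 0.2000, 0.1000, 0.3000, 0.3000], E[r] = 0.1000, γ^t·E[r] = 0.100000, running G = 0.100000
t=1: π = [0.1900, 0.2400, 0.1700, 0.2500, 0.1500], E[r] = 0.9700, γ^t·E[r] = 0.873000, running G = 0.973000
t=2: π = [0.1930, 0.2040, 0.2030, 0.2390, 0.1610], E[r] = 1.1830, γ^t·E[r] = 0.958230, running G = 1.931230
t=3: π = [0.1999, 0.2004, 0.1997, 0.2365, 0.1635], E[r] = 1.1977, γ^t·E[r] = 0.873123, running G = 2.804353
t=4: π = [0.1999, 0.2000, 0.2000, 0.2364, 0.1636], E[r] = 1.1998, γ^t·E[r] = 0.787208, running G = 3.591562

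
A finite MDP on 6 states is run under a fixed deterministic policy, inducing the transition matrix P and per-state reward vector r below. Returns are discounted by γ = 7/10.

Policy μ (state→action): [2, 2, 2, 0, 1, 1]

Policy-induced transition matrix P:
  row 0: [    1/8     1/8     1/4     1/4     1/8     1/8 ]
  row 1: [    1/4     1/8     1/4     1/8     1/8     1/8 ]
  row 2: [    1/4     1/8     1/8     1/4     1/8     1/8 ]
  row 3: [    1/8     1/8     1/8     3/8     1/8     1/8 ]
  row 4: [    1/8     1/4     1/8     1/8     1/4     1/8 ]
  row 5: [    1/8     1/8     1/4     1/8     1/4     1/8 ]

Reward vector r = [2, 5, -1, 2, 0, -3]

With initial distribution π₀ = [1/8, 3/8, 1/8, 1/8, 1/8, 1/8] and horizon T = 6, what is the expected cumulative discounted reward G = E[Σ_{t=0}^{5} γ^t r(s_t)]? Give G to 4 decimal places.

t=0: π = [0.1250, 0.3750, 0.1250, 0.1250, 0.1250, 0.1250], E[r] = 1.8750, γ^t·E[r] = 1.875000, running G = 1.875000
t=1: π = [0.1875, 0.1406, 0.2031, 0.1875, 0.1563, 0.1250], E[r] = 0.8750, γ^t·E[r] = 0.612500, running G = 2.487500
t=2: π = [0.1680, 0.1445, 0.1816, 0.2207, 0.1602, 0.1250], E[r] = 0.9434, γ^t·E[r] = 0.462246, running G = 2.949746
t=3: π = [0.1658, 0.1450, 0.1797, 0.2239, 0.1606, 0.1250], E[r] = 0.9497, γ^t·E[r] = 0.325750, running G = 3.275496
t=4: π = [0.1656, 0.1451, 0.1795, 0.2242, 0.1607, 0.1250], E[r] = 0.9504, γ^t·E[r] = 0.228193, running G = 3.503689
t=5: π = [0.1656, 0.1451, 0.1795, 0.2242, 0.1607, 0.1250], E[r] = 0.9505, γ^t·E[r] = 0.159744, running G = 3.663433

G = 3.6634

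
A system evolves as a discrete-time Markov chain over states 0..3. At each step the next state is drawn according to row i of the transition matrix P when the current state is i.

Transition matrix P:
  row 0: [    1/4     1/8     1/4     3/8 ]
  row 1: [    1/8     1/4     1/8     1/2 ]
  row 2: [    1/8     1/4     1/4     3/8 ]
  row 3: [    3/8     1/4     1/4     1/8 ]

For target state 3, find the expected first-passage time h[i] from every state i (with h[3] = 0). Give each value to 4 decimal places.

First-step conditioning: h[3] = 0; for i ≠ 3, h[i] = 1 + Σ_k P[i][k]·h[k].
  h[0] = 1 + 1/4·h[0] + 1/8·h[1] + 1/4·h[2]
  h[1] = 1 + 1/8·h[0] + 1/4·h[1] + 1/8·h[2]
  h[2] = 1 + 1/8·h[0] + 1/4·h[1] + 1/4·h[2]
Solving the 3×3 linear system over states ≠ 3 gives exactly h = [456/181, 392/181, 448/181, 0] (h[3] = 0 is the target).

h = [2.5193, 2.1657, 2.4751, 0.0000]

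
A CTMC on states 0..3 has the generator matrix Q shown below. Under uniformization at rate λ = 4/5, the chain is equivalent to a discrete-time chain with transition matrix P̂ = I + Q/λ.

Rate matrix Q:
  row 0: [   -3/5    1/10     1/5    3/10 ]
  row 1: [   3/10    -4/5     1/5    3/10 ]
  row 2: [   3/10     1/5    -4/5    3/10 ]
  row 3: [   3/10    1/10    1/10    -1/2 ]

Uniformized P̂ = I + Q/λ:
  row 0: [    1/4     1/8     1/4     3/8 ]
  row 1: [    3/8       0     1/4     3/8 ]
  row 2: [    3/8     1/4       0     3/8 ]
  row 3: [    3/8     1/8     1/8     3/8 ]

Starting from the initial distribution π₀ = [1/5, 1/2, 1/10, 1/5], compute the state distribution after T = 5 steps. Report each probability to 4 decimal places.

t=0: π = [0.2000, 0.5000, 0.1000, 0.2000]
t=1: π = [0.3500, 0.0750, 0.2000, 0.3750]
t=2: π = [0.3313, 0.1406, 0.1531, 0.3750]
t=3: π = [0.3336, 0.1266, 0.1648, 0.3750]
t=4: π = [0.3333, 0.1298, 0.1619, 0.3750]
t=5: π = [0.3333, 0.1290, 0.1626, 0.3750]

π = [0.3333, 0.1290, 0.1626, 0.3750]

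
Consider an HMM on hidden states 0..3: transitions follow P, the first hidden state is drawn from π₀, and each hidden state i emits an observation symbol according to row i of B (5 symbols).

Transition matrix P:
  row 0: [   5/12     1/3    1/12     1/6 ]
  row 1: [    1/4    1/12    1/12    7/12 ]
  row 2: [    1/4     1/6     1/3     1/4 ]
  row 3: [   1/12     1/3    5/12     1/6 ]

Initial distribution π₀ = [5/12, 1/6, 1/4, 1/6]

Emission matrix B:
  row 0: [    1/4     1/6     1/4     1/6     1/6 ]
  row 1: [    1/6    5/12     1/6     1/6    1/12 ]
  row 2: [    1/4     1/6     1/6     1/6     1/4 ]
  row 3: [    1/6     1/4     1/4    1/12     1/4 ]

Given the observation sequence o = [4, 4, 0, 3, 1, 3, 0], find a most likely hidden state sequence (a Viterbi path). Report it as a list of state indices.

t=0: δ = [6.944e-02, 1.389e-02, 6.250e-02, 4.167e-02]  (obs o_0=4)
t=1: δ = [4.823e-03, 1.929e-03, 5.208e-03, 3.906e-03]  ψ = [0, 0, 2, 2]  (obs o_1=4)
t=2: δ = [5.023e-04, 2.679e-04, 4.340e-04, 2.170e-04]  ψ = [0, 0, 2, 2]  (obs o_2=0)
t=3: δ = [3.489e-05, 2.791e-05, 2.411e-05, 1.302e-05]  ψ = [0, 0, 2, 1]  (obs o_3=3)
t=4: δ = [2.423e-06, 4.845e-06, 1.340e-06, 4.070e-06]  ψ = [0, 0, 2, 1]  (obs o_4=1)
t=5: δ = [2.019e-07, 2.261e-07, 2.826e-07, 2.355e-07]  ψ = [1, 3, 3, 1]  (obs o_5=3)
t=6: δ = [2.103e-08, 1.308e-08, 2.453e-08, 2.198e-08]  ψ = [0, 3, 3, 1]  (obs o_6=0)
backtrack: best end state = 2; path = [0, 0, 0, 0, 1, 3, 2]

path = [0, 0, 0, 0, 1, 3, 2]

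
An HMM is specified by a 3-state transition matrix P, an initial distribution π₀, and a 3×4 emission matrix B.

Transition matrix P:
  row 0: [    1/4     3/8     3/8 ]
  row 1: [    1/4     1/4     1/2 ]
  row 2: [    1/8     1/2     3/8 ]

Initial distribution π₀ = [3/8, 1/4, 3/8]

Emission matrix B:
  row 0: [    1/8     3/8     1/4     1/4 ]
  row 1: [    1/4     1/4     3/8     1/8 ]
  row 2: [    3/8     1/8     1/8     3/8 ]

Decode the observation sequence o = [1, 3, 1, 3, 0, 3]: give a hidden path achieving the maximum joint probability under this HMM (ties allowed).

path = [0, 2, 1, 2, 1, 2]

t=0: δ = [1.406e-01, 6.250e-02, 4.688e-02]  (obs o_0=1)
t=1: δ = [8.789e-03, 6.592e-03, 1.978e-02]  ψ = [0, 0, 0]  (obs o_1=3)
t=2: δ = [9.270e-04, 2.472e-03, 9.270e-04]  ψ = [2, 2, 2]  (obs o_2=1)
t=3: δ = [1.545e-04, 7.725e-05, 4.635e-04]  ψ = [1, 1, 1]  (obs o_3=3)
t=4: δ = [7.242e-06, 5.794e-05, 6.518e-05]  ψ = [2, 2, 2]  (obs o_4=0)
t=5: δ = [3.621e-06, 4.074e-06, 1.086e-05]  ψ = [1, 2, 1]  (obs o_5=3)
backtrack: best end state = 2; path = [0, 2, 1, 2, 1, 2]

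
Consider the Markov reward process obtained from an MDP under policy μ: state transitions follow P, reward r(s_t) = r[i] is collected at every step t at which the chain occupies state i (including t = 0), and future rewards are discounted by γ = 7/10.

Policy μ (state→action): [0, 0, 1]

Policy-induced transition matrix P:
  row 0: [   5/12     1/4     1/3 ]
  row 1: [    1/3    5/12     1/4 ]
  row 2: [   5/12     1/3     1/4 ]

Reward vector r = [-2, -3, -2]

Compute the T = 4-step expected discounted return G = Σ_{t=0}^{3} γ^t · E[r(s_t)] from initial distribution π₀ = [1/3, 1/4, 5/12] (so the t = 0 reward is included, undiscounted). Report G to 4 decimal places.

G = -5.8175

t=0: π = [0.3333, 0.2500, 0.4167], E[r] = -2.2500, γ^t·E[r] = -2.250000, running G = -2.250000
t=1: π = [0.3958, 0.3264, 0.2778], E[r] = -2.3264, γ^t·E[r] = -1.628472, running G = -3.878472
t=2: π = [0.3895, 0.3275, 0.2830], E[r] = -2.3275, γ^t·E[r] = -1.140498, running G = -5.018970
t=3: π = [0.3894, 0.3282, 0.2825], E[r] = -2.3282, γ^t·E[r] = -0.798563, running G = -5.817533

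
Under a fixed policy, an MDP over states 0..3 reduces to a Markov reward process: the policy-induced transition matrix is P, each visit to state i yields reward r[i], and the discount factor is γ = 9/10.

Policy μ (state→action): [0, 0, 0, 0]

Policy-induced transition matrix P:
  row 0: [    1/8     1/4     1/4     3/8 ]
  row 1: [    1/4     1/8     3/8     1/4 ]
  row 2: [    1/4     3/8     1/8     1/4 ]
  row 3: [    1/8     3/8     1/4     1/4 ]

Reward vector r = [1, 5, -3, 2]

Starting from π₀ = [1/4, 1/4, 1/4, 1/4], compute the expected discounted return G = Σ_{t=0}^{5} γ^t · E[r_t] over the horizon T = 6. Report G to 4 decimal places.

t=0: π = [0.2500, 0.2500, 0.2500, 0.2500], E[r] = 1.2500, γ^t·E[r] = 1.250000, running G = 1.250000
t=1: π = [0.1875, 0.2813, 0.2500, 0.2813], E[r] = 1.4063, γ^t·E[r] = 1.265625, running G = 2.515625
t=2: π = [0.1914, 0.2813, 0.2539, 0.2734], E[r] = 1.3828, γ^t·E[r] = 1.120078, running G = 3.635703
t=3: π = [0.1919, 0.2808, 0.2534, 0.2739], E[r] = 1.3833, γ^t·E[r] = 1.008426, running G = 4.644129
t=4: π = [0.1918, 0.2808, 0.2534, 0.2740], E[r] = 1.3836, γ^t·E[r] = 0.907784, running G = 5.551913
t=5: π = [0.1918, 0.2808, 0.2534, 0.2740], E[r] = 1.3836, γ^t·E[r] = 0.816978, running G = 6.368892

G = 6.3689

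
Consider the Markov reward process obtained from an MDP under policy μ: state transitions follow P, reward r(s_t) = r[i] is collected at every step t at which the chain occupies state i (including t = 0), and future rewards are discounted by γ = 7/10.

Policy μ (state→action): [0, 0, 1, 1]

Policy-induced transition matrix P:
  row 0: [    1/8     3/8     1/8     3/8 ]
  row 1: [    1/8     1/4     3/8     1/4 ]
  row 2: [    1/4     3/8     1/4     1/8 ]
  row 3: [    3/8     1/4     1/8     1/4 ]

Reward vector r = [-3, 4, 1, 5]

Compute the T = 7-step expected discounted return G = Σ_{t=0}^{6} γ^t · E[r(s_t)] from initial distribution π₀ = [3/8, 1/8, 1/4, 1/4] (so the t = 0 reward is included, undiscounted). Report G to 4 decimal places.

G = 5.1805

t=0: π = [0.3750, 0.1250, 0.2500, 0.2500], E[r] = 0.8750, γ^t·E[r] = 0.875000, running G = 0.875000
t=1: π = [0.2188, 0.3281, 0.1875, 0.2656], E[r] = 2.1719, γ^t·E[r] = 1.520313, running G = 2.395313
t=2: π = [0.2148, 0.3008, 0.2305, 0.2539], E[r] = 2.0586, γ^t·E[r] = 1.008711, running G = 3.404023
t=3: π = [0.2173, 0.3057, 0.2290, 0.2480], E[r] = 2.0400, γ^t·E[r] = 0.699733, running G = 4.103757
t=4: π = [0.2156, 0.3058, 0.2300, 0.2485], E[r] = 2.0490, γ^t·E[r] = 0.491953, running G = 4.595710
t=5: π = [0.2159, 0.3057, 0.2302, 0.2482], E[r] = 2.0464, γ^t·E[r] = 0.343934, running G = 4.939643
t=6: π = [0.2158, 0.3058, 0.2302, 0.2482], E[r] = 2.0468, γ^t·E[r] = 0.240807, running G = 5.180451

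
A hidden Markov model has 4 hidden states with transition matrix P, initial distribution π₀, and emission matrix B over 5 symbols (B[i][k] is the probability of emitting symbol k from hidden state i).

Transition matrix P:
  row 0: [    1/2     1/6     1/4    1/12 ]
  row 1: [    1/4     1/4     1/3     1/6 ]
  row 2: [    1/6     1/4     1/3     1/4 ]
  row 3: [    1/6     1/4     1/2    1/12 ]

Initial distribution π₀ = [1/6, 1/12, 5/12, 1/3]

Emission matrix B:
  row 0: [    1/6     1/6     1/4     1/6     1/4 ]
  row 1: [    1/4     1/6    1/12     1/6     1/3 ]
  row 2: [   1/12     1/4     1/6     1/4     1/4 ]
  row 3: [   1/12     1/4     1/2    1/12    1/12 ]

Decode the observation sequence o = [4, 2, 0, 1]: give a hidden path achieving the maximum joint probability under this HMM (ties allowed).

t=0: δ = [4.167e-02, 2.778e-02, 1.042e-01, 2.778e-02]  (obs o_0=4)
t=1: δ = [5.208e-03, 2.170e-03, 5.787e-03, 1.302e-02]  ψ = [0, 2, 2, 2]  (obs o_1=2)
t=2: δ = [4.340e-04, 8.138e-04, 5.425e-04, 1.206e-04]  ψ = [0, 3, 3, 2]  (obs o_2=0)
t=3: δ = [3.617e-05, 3.391e-05, 6.782e-05, 3.391e-05]  ψ = [0, 1, 1, 1]  (obs o_3=1)
backtrack: best end state = 2; path = [2, 3, 1, 2]

path = [2, 3, 1, 2]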